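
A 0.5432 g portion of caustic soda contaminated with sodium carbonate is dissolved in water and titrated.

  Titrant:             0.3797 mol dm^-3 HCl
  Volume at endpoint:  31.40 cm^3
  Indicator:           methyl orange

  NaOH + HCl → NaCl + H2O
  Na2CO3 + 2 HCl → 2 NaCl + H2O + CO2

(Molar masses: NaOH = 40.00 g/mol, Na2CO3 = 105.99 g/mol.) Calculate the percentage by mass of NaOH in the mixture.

50.23 %

n(HCl) = 0.03140 × 0.3797 = 0.01192 mol
Let x = n(NaOH), y = n(Na2CO3).
Titrant: 1x + 2y = 0.01192;  mass: 40.00x + 105.99y = 0.5432
Solving, x = 6.821 × 10^-3 mol, y = 2.551 × 10^-3 mol
mass of NaOH = 6.821 × 10^-3 × 40.00 = 0.2728 g
% NaOH = 0.2728 / 0.5432 × 100 = 50.23 %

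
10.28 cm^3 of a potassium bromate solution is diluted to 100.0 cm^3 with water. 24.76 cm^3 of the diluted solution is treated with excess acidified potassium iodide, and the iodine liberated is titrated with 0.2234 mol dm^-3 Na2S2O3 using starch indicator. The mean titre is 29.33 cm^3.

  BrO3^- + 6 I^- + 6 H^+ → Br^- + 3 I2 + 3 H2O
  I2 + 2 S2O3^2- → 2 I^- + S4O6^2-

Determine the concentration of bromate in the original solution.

n(S2O3^2-) = 0.02933 × 0.2234 = 6.552 × 10^-3 mol
n(I2) = n(S2O3^2-)/2 = 3.276 × 10^-3 mol
From the 1:3 ratio, n(BrO3^-) in the aliquot = 1/3 × 3.276 × 10^-3 = 1.092 × 10^-3 mol
[BrO3^-]_dilute = 1.092 × 10^-3 / 0.02476 = 0.04411 mol/L
[BrO3^-]_original = 0.04411 × 100.0/10.28 = 0.4290 mol/L

0.4290 mol/L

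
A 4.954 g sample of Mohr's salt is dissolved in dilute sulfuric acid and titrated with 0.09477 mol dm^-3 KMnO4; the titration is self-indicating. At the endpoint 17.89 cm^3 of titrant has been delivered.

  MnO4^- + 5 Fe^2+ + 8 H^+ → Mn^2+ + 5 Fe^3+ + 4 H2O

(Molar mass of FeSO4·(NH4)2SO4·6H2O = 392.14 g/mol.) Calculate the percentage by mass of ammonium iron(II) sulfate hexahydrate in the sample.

67.10 %

n(KMnO4) = 0.01789 L × 0.09477 mol/L = 1.695 × 10^-3 mol
From the 5:1 ratio, n(FeSO4·(NH4)2SO4·6H2O) = 5/1 × 1.695 × 10^-3 = 8.477 × 10^-3 mol
mass of FeSO4·(NH4)2SO4·6H2O = 8.477 × 10^-3 × 392.14 g/mol = 3.324 g
% FeSO4·(NH4)2SO4·6H2O = 3.324 / 4.954 × 100 = 67.10 %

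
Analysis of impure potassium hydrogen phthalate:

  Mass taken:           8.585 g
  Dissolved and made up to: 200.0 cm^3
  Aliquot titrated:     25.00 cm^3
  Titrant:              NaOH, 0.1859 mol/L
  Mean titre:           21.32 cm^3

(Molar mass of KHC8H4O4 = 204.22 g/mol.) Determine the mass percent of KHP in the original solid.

KHC8H4O4 + NaOH → KNaC8H4O4 + H2O
n(NaOH) per titration = 0.02132 × 0.1859 = 3.963 × 10^-3 mol
n(KHC8H4O4) in each aliquot = 3.963 × 10^-3 mol (1:1 ratio)
n(KHC8H4O4) in the whole flask = 3.963 × 10^-3 × 200.0/25.00 = 0.03171 mol
mass of KHC8H4O4 = 0.03171 × 204.22 = 6.475 g
% KHC8H4O4 = 6.475 / 8.585 × 100 = 75.42 %

75.42 %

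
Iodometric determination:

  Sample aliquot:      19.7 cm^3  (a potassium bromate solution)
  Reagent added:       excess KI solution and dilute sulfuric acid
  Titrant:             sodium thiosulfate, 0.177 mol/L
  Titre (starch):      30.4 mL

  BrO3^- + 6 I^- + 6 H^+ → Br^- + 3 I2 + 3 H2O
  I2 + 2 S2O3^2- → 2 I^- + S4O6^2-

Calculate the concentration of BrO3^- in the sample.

n(S2O3^2-) = 0.0304 × 0.177 = 5.38 × 10^-3 mol
n(I2) = n(S2O3^2-)/2 = 2.69 × 10^-3 mol
From the 1:3 ratio, n(BrO3^-) in the aliquot = 1/3 × 2.69 × 10^-3 = 8.97 × 10^-4 mol
[BrO3^-] = 8.97 × 10^-4 / 0.0197 = 0.0455 mol/L

0.0455 mol/L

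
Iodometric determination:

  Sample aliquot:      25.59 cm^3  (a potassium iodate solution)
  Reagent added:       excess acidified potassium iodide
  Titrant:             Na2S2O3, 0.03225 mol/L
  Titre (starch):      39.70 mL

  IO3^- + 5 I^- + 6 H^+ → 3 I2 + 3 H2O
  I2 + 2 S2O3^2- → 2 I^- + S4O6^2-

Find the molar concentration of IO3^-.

n(S2O3^2-) = 0.03970 × 0.03225 = 1.280 × 10^-3 mol
n(I2) = n(S2O3^2-)/2 = 6.402 × 10^-4 mol
From the 1:3 ratio, n(IO3^-) in the aliquot = 1/3 × 6.402 × 10^-4 = 2.134 × 10^-4 mol
[IO3^-] = 2.134 × 10^-4 / 0.02559 = 0.008339 mol/L

0.008339 mol/L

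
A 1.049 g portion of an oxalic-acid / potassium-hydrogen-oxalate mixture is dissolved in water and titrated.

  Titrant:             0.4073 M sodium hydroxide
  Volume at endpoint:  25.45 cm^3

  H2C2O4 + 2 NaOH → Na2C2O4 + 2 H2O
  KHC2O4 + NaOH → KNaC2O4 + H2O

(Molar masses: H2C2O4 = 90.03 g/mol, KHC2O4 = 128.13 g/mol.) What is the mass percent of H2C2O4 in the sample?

n(NaOH) = 0.02545 × 0.4073 = 0.01037 mol
Let x = n(H2C2O4), y = n(KHC2O4).
Titrant: 2x + 1y = 0.01037;  mass: 90.03x + 128.13y = 1.049
Solving, x = 1.679 × 10^-3 mol, y = 7.007 × 10^-3 mol
mass of H2C2O4 = 1.679 × 10^-3 × 90.03 = 0.1512 g
% H2C2O4 = 0.1512 / 1.049 × 100 = 14.41 %

14.41 %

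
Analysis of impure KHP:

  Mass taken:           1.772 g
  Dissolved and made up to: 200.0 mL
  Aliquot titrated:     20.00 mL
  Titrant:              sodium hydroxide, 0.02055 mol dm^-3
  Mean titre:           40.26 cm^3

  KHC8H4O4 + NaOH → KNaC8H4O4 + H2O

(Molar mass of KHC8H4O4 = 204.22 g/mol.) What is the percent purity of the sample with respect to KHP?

n(NaOH) per titration = 0.04026 × 0.02055 = 8.273 × 10^-4 mol
n(KHC8H4O4) in each aliquot = 8.273 × 10^-4 mol (1:1 ratio)
n(KHC8H4O4) in the whole flask = 8.273 × 10^-4 × 200.0/20.00 = 8.273 × 10^-3 mol
mass of KHC8H4O4 = 8.273 × 10^-3 × 204.22 = 1.690 g
% KHC8H4O4 = 1.690 / 1.772 × 100 = 95.35 %

95.35 %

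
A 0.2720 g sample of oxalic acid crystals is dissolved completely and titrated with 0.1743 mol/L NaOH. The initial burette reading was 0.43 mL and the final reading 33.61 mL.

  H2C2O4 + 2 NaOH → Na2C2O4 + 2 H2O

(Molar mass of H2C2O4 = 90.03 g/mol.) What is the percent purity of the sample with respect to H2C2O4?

n(NaOH) = 0.03318 L × 0.1743 mol/L = 5.783 × 10^-3 mol
From the 1:2 ratio, n(H2C2O4) = 1/2 × 5.783 × 10^-3 = 2.892 × 10^-3 mol
mass of H2C2O4 = 2.892 × 10^-3 × 90.03 g/mol = 0.2603 g
% H2C2O4 = 0.2603 / 0.2720 × 100 = 95.71 %

95.71 %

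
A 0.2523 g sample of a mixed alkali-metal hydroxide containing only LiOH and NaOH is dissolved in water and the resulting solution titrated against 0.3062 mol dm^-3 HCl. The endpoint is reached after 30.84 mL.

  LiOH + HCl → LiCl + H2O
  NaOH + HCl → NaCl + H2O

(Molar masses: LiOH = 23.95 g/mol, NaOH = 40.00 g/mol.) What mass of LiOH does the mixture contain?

0.1872 g

n(HCl) = 0.03084 × 0.3062 = 9.443 × 10^-3 mol
Let x = n(LiOH), y = n(NaOH).
Titrant: 1x + 1y = 9.443 × 10^-3;  mass: 23.95x + 40.00y = 0.2523
Solving, x = 7.815 × 10^-3 mol, y = 1.628 × 10^-3 mol
mass of LiOH = 7.815 × 10^-3 × 23.95 = 0.1872 g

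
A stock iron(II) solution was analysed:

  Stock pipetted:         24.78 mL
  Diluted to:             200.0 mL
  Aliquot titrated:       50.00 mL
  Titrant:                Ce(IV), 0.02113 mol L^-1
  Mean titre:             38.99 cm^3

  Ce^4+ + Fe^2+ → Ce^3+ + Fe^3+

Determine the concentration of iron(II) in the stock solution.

0.1330 mol/L

n(Ce4+) = 0.03899 × 0.02113 = 8.239 × 10^-4 mol
n(Fe2+) in the aliquot = 8.239 × 10^-4 mol (1:1 ratio)
[Fe2+]_dilute = 8.239 × 10^-4 / 0.05000 = 0.01648 mol/L
Dilution factor = 200.0 / 24.78 = 8.071
[Fe2+]_stock = 0.01648 × 8.071 = 0.1330 mol/L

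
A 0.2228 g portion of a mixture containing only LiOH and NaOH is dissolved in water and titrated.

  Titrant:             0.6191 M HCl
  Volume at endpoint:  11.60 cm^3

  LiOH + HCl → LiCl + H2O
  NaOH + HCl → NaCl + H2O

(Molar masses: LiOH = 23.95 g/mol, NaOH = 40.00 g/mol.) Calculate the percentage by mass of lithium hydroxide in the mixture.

43.17 %

n(HCl) = 0.01160 × 0.6191 = 7.182 × 10^-3 mol
Let x = n(LiOH), y = n(NaOH).
Titrant: 1x + 1y = 7.182 × 10^-3;  mass: 23.95x + 40.00y = 0.2228
Solving, x = 4.016 × 10^-3 mol, y = 3.165 × 10^-3 mol
mass of LiOH = 4.016 × 10^-3 × 23.95 = 0.09619 g
% LiOH = 0.09619 / 0.2228 × 100 = 43.17 %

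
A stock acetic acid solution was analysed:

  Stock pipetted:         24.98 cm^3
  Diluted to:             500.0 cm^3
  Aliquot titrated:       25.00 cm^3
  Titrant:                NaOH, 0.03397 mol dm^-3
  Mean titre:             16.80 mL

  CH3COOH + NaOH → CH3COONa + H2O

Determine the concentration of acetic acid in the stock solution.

n(NaOH) = 0.01680 × 0.03397 = 5.707 × 10^-4 mol
n(CH3COOH) in the aliquot = 5.707 × 10^-4 mol (1:1 ratio)
[CH3COOH]_dilute = 5.707 × 10^-4 / 0.02500 = 0.02283 mol/L
Dilution factor = 500.0 / 24.98 = 20.02
[CH3COOH]_stock = 0.02283 × 20.02 = 0.4569 mol/L

0.4569 mol/L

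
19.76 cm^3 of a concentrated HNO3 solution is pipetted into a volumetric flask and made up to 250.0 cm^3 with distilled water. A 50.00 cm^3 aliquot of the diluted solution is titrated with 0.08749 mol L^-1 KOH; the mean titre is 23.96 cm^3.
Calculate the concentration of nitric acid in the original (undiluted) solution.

HNO3 + KOH → KNO3 + H2O
n(KOH) = 0.02396 × 0.08749 = 2.096 × 10^-3 mol
n(HNO3) in the aliquot = 2.096 × 10^-3 mol (1:1 ratio)
[HNO3]_dilute = 2.096 × 10^-3 / 0.05000 = 0.04193 mol/L
Dilution factor = 250.0 / 19.76 = 12.65
[HNO3]_stock = 0.04193 × 12.65 = 0.5304 mol/L

0.5304 mol/L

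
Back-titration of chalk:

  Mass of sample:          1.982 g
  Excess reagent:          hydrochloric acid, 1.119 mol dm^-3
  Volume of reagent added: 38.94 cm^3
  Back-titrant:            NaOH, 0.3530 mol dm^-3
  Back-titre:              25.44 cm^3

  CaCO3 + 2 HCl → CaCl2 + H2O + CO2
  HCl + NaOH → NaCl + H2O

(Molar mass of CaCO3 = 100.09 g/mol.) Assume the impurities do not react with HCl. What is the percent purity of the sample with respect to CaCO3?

87.35 %

n(HCl) added = 0.03894 × 1.119 = 0.04357 mol
n(NaOH) used in back-titration = 0.02544 × 0.3530 = 8.980 × 10^-3 mol
n(HCl) left over = 8.980 × 10^-3 mol (1:1 ratio)
n(HCl) consumed by analyte = 0.04357 − 8.980 × 10^-3 = 0.03459 mol
From the 1:2 ratio, n(CaCO3) = 1/2 × 0.03459 = 0.01730 mol
mass of CaCO3 = 0.01730 × 100.09 = 1.731 g
% CaCO3 = 1.731 / 1.982 × 100 = 87.35 %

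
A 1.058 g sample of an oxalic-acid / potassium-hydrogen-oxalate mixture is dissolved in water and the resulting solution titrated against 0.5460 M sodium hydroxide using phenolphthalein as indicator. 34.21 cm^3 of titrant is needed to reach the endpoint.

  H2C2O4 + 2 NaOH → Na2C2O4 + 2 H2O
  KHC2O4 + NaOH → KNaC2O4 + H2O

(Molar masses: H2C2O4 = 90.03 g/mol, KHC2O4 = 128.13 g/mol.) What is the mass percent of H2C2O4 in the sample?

68.35 %

n(NaOH) = 0.03421 × 0.5460 = 0.01868 mol
Let x = n(H2C2O4), y = n(KHC2O4).
Titrant: 2x + 1y = 0.01868;  mass: 90.03x + 128.13y = 1.058
Solving, x = 8.033 × 10^-3 mol, y = 2.613 × 10^-3 mol
mass of H2C2O4 = 8.033 × 10^-3 × 90.03 = 0.7232 g
% H2C2O4 = 0.7232 / 1.058 × 100 = 68.35 %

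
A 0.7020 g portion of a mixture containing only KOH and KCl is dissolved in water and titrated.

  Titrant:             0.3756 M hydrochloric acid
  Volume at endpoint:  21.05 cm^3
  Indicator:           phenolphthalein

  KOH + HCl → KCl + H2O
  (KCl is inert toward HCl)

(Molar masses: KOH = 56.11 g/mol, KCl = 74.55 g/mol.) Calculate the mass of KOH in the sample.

n(HCl) = 0.02105 × 0.3756 = 7.906 × 10^-3 mol
Let x = n(KOH), y = n(KCl).
Titrant: 1x = 7.906 × 10^-3;  mass: 56.11x + 74.55y = 0.7020
Solving, x = 7.906 × 10^-3 mol, y = 3.466 × 10^-3 mol
mass of KOH = 7.906 × 10^-3 × 56.11 = 0.4436 g

0.4436 g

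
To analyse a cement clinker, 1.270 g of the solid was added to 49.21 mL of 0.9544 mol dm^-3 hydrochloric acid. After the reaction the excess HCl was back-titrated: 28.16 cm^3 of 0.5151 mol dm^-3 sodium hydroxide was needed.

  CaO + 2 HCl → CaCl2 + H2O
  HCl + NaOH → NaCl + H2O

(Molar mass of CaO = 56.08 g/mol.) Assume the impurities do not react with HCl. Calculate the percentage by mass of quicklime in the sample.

71.67 %

n(HCl) added = 0.04921 × 0.9544 = 0.04697 mol
n(NaOH) used in back-titration = 0.02816 × 0.5151 = 0.01451 mol
n(HCl) left over = 0.01451 mol (1:1 ratio)
n(HCl) consumed by analyte = 0.04697 − 0.01451 = 0.03246 mol
From the 1:2 ratio, n(CaO) = 1/2 × 0.03246 = 0.01623 mol
mass of CaO = 0.01623 × 56.08 = 0.9102 g
% CaO = 0.9102 / 1.270 × 100 = 71.67 %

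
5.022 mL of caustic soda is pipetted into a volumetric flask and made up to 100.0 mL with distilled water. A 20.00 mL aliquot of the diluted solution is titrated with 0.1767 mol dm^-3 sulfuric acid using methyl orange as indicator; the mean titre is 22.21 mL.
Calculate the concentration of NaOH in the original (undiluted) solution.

7.815 mol/L

2 NaOH + H2SO4 → Na2SO4 + 2 H2O
n(H2SO4) = 0.02221 × 0.1767 = 3.925 × 10^-3 mol
From the 2:1 ratio, n(NaOH) in the aliquot = 2/1 × 3.925 × 10^-3 = 7.849 × 10^-3 mol
[NaOH]_dilute = 7.849 × 10^-3 / 0.02000 = 0.3925 mol/L
Dilution factor = 100.0 / 5.022 = 19.91
[NaOH]_stock = 0.3925 × 19.91 = 7.815 mol/L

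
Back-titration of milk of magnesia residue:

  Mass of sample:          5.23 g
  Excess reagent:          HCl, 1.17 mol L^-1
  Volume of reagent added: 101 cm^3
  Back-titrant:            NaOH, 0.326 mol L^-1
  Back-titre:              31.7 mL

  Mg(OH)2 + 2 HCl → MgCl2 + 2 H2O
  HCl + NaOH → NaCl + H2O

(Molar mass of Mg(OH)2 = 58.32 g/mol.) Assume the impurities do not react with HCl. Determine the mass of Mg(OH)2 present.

3.14 g

n(HCl) added = 0.101 × 1.17 = 0.118 mol
n(NaOH) used in back-titration = 0.0317 × 0.326 = 0.0103 mol
n(HCl) left over = 0.0103 mol (1:1 ratio)
n(HCl) consumed by analyte = 0.118 − 0.0103 = 0.108 mol
From the 1:2 ratio, n(Mg(OH)2) = 1/2 × 0.108 = 0.0539 mol
mass of Mg(OH)2 = 0.0539 × 58.32 = 3.14 g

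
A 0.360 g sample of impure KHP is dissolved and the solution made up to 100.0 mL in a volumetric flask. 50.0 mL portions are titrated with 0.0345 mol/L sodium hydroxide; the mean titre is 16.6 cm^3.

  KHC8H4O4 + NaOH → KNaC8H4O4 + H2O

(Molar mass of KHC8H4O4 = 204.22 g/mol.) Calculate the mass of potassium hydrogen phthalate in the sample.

n(NaOH) per titration = 0.0166 × 0.0345 = 5.73 × 10^-4 mol
n(KHC8H4O4) in each aliquot = 5.73 × 10^-4 mol (1:1 ratio)
n(KHC8H4O4) in the whole flask = 5.73 × 10^-4 × 100.0/50.0 = 1.15 × 10^-3 mol
mass of KHC8H4O4 = 1.15 × 10^-3 × 204.22 = 0.234 g

0.234 g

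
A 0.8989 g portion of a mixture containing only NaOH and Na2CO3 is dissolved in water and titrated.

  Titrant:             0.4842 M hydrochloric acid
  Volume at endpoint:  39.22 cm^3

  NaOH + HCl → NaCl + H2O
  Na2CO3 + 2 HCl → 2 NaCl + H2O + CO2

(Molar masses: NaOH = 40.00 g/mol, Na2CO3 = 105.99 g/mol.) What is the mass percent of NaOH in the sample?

36.81 %

n(HCl) = 0.03922 × 0.4842 = 0.01899 mol
Let x = n(NaOH), y = n(Na2CO3).
Titrant: 1x + 2y = 0.01899;  mass: 40.00x + 105.99y = 0.8989
Solving, x = 8.272 × 10^-3 mol, y = 5.359 × 10^-3 mol
mass of NaOH = 8.272 × 10^-3 × 40.00 = 0.3309 g
% NaOH = 0.3309 / 0.8989 × 100 = 36.81 %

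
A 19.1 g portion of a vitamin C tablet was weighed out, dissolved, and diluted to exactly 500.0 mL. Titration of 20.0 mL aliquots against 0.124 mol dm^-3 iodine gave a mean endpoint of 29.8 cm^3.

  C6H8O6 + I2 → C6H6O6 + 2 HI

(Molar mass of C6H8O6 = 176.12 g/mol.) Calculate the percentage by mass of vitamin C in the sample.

n(I2) per titration = 0.0298 × 0.124 = 3.70 × 10^-3 mol
n(C6H8O6) in each aliquot = 3.70 × 10^-3 mol (1:1 ratio)
n(C6H8O6) in the whole flask = 3.70 × 10^-3 × 500.0/20.0 = 0.0924 mol
mass of C6H8O6 = 0.0924 × 176.12 = 16.3 g
% C6H8O6 = 16.3 / 19.1 × 100 = 85.2 %

85.2 %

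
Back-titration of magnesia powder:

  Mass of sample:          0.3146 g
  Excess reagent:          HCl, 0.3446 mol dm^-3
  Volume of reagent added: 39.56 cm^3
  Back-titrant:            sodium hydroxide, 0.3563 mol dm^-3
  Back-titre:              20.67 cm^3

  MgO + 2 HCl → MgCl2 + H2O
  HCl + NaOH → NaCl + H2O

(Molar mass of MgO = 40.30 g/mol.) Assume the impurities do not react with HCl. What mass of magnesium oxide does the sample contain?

0.1263 g

n(HCl) added = 0.03956 × 0.3446 = 0.01363 mol
n(NaOH) used in back-titration = 0.02067 × 0.3563 = 7.365 × 10^-3 mol
n(HCl) left over = 7.365 × 10^-3 mol (1:1 ratio)
n(HCl) consumed by analyte = 0.01363 − 7.365 × 10^-3 = 6.268 × 10^-3 mol
From the 1:2 ratio, n(MgO) = 1/2 × 6.268 × 10^-3 = 3.134 × 10^-3 mol
mass of MgO = 3.134 × 10^-3 × 40.30 = 0.1263 g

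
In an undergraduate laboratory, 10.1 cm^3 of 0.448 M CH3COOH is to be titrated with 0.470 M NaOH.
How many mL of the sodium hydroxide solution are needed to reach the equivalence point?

9.63 mL

CH3COOH + NaOH → CH3COONa + H2O
n(CH3COOH) = 0.0101 L × 0.448 mol/L = 4.52 × 10^-3 mol
n(NaOH) = 4.52 × 10^-3 mol (1:1 stoichiometry)
V(NaOH) = 4.52 × 10^-3 mol / 0.470 mol/L = 0.00963 L = 9.63 mL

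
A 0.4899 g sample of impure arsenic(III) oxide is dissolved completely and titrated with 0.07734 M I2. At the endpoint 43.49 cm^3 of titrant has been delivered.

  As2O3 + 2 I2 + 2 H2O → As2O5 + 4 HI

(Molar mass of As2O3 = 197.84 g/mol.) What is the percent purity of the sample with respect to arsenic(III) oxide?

67.92 %

n(I2) = 0.04349 L × 0.07734 mol/L = 3.364 × 10^-3 mol
From the 1:2 ratio, n(As2O3) = 1/2 × 3.364 × 10^-3 = 1.682 × 10^-3 mol
mass of As2O3 = 1.682 × 10^-3 × 197.84 g/mol = 0.3327 g
% As2O3 = 0.3327 / 0.4899 × 100 = 67.92 %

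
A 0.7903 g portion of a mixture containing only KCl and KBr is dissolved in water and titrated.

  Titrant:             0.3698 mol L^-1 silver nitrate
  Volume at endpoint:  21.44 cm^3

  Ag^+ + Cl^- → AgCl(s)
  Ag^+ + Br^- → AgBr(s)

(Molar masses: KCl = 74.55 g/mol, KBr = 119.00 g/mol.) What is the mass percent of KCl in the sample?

n(AgNO3) = 0.02144 × 0.3698 = 7.929 × 10^-3 mol
Let x = n(KCl), y = n(KBr).
Titrant: 1x + 1y = 7.929 × 10^-3;  mass: 74.55x + 119.00y = 0.7903
Solving, x = 3.446 × 10^-3 mol, y = 4.482 × 10^-3 mol
mass of KCl = 3.446 × 10^-3 × 74.55 = 0.2569 g
% KCl = 0.2569 / 0.7903 × 100 = 32.51 %

32.51 %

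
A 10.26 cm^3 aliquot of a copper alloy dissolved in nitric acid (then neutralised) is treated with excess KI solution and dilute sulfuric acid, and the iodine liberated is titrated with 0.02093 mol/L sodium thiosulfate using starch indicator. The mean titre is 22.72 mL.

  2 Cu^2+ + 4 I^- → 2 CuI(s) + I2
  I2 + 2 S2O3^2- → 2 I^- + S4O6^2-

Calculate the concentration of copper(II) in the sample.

0.04635 mol/L

n(S2O3^2-) = 0.02272 × 0.02093 = 4.755 × 10^-4 mol
n(I2) = n(S2O3^2-)/2 = 2.378 × 10^-4 mol
From the 2:1 ratio, n(Cu2+) in the aliquot = 2/1 × 2.378 × 10^-4 = 4.755 × 10^-4 mol
[Cu2+] = 4.755 × 10^-4 / 0.01026 = 0.04635 mol/L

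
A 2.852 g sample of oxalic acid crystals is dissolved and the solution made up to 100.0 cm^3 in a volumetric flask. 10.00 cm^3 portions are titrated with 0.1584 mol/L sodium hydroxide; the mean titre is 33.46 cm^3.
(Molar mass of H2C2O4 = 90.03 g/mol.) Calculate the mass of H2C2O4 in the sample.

H2C2O4 + 2 NaOH → Na2C2O4 + 2 H2O
n(NaOH) per titration = 0.03346 × 0.1584 = 5.300 × 10^-3 mol
From the 1:2 ratio, n(H2C2O4) in each aliquot = 1/2 × 5.300 × 10^-3 = 2.650 × 10^-3 mol
n(H2C2O4) in the whole flask = 2.650 × 10^-3 × 100.0/10.00 = 0.02650 mol
mass of H2C2O4 = 0.02650 × 90.03 = 2.386 g

2.386 g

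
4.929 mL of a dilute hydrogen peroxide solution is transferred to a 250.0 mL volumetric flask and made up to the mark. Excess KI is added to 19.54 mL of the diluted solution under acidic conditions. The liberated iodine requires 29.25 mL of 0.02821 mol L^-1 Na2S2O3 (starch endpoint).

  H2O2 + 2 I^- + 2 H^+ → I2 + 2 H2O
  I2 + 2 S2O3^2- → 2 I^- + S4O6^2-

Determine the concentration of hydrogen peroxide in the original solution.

1.071 mol/L

n(S2O3^2-) = 0.02925 × 0.02821 = 8.251 × 10^-4 mol
n(I2) = n(S2O3^2-)/2 = 4.126 × 10^-4 mol
n(H2O2) in the aliquot = 4.126 × 10^-4 mol (1:1 ratio)
[H2O2]_dilute = 4.126 × 10^-4 / 0.01954 = 0.02111 mol/L
[H2O2]_original = 0.02111 × 250.0/4.929 = 1.071 mol/L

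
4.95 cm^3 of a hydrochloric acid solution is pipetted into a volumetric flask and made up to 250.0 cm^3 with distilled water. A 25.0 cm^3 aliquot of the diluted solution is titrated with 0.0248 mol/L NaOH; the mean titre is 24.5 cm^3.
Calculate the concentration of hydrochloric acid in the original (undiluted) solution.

HCl + NaOH → NaCl + H2O
n(NaOH) = 0.0245 × 0.0248 = 6.08 × 10^-4 mol
n(HCl) in the aliquot = 6.08 × 10^-4 mol (1:1 ratio)
[HCl]_dilute = 6.08 × 10^-4 / 0.0250 = 0.0243 mol/L
Dilution factor = 250.0 / 4.95 = 50.51
[HCl]_stock = 0.0243 × 50.51 = 1.23 mol/L

1.23 mol/L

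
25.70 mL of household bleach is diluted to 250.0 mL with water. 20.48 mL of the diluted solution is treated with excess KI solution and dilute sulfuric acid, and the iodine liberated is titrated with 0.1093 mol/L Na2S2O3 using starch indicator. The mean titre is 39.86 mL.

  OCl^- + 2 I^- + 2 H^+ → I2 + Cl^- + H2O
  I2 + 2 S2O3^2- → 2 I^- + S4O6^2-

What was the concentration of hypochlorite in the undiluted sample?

n(S2O3^2-) = 0.03986 × 0.1093 = 4.357 × 10^-3 mol
n(I2) = n(S2O3^2-)/2 = 2.178 × 10^-3 mol
n(OCl^-) in the aliquot = 2.178 × 10^-3 mol (1:1 ratio)
[OCl^-]_dilute = 2.178 × 10^-3 / 0.02048 = 0.1064 mol/L
[OCl^-]_original = 0.1064 × 250.0/25.70 = 1.035 mol/L

1.035 mol/L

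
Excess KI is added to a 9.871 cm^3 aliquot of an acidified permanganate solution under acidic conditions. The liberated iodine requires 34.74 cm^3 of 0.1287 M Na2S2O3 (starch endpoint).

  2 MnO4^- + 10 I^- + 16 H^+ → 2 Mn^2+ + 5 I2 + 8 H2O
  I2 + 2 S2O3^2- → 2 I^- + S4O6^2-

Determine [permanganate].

n(S2O3^2-) = 0.03474 × 0.1287 = 4.471 × 10^-3 mol
n(I2) = n(S2O3^2-)/2 = 2.236 × 10^-3 mol
From the 2:5 ratio, n(MnO4^-) in the aliquot = 2/5 × 2.236 × 10^-3 = 8.942 × 10^-4 mol
[MnO4^-] = 8.942 × 10^-4 / 0.009871 = 0.09059 mol/L

0.09059 M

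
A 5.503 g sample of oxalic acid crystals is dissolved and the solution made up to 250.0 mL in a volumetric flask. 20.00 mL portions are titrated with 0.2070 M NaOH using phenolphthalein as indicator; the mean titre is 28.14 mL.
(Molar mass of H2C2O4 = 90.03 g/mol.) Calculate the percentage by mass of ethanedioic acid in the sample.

59.56 %

H2C2O4 + 2 NaOH → Na2C2O4 + 2 H2O
n(NaOH) per titration = 0.02814 × 0.2070 = 5.825 × 10^-3 mol
From the 1:2 ratio, n(H2C2O4) in each aliquot = 1/2 × 5.825 × 10^-3 = 2.912 × 10^-3 mol
n(H2C2O4) in the whole flask = 2.912 × 10^-3 × 250.0/20.00 = 0.03641 mol
mass of H2C2O4 = 0.03641 × 90.03 = 3.278 g
% H2C2O4 = 3.278 / 5.503 × 100 = 59.56 %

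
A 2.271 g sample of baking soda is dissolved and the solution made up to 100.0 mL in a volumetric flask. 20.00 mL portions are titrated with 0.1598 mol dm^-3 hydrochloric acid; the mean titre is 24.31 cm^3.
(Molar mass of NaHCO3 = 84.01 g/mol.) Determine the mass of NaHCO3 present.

NaHCO3 + HCl → NaCl + H2O + CO2
n(HCl) per titration = 0.02431 × 0.1598 = 3.885 × 10^-3 mol
n(NaHCO3) in each aliquot = 3.885 × 10^-3 mol (1:1 ratio)
n(NaHCO3) in the whole flask = 3.885 × 10^-3 × 100.0/20.00 = 0.01942 mol
mass of NaHCO3 = 0.01942 × 84.01 = 1.632 g

1.632 g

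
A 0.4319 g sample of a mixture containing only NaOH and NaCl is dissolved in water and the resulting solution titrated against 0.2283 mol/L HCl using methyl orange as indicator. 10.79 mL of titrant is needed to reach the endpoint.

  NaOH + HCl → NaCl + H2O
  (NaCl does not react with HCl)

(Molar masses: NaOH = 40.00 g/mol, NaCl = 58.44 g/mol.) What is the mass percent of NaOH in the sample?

22.81 %

n(HCl) = 0.01079 × 0.2283 = 2.463 × 10^-3 mol
Let x = n(NaOH), y = n(NaCl).
Titrant: 1x = 2.463 × 10^-3;  mass: 40.00x + 58.44y = 0.4319
Solving, x = 2.463 × 10^-3 mol, y = 5.704 × 10^-3 mol
mass of NaOH = 2.463 × 10^-3 × 40.00 = 0.09853 g
% NaOH = 0.09853 / 0.4319 × 100 = 22.81 %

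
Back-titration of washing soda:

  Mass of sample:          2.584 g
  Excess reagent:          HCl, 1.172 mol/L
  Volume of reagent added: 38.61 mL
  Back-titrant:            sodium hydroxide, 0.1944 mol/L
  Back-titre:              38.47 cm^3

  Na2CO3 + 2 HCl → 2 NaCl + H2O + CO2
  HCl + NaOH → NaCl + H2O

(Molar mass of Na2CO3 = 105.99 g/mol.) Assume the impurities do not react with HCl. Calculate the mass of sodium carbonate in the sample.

n(HCl) added = 0.03861 × 1.172 = 0.04525 mol
n(NaOH) used in back-titration = 0.03847 × 0.1944 = 7.479 × 10^-3 mol
n(HCl) left over = 7.479 × 10^-3 mol (1:1 ratio)
n(HCl) consumed by analyte = 0.04525 − 7.479 × 10^-3 = 0.03777 mol
From the 1:2 ratio, n(Na2CO3) = 1/2 × 0.03777 = 0.01889 mol
mass of Na2CO3 = 0.01889 × 105.99 = 2.002 g

2.002 g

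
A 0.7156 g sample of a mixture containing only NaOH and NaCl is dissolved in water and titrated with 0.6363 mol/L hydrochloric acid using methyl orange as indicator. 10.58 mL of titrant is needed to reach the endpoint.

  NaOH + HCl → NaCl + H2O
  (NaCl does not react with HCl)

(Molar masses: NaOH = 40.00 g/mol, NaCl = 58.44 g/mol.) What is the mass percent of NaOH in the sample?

n(HCl) = 0.01058 × 0.6363 = 6.732 × 10^-3 mol
Let x = n(NaOH), y = n(NaCl).
Titrant: 1x = 6.732 × 10^-3;  mass: 40.00x + 58.44y = 0.7156
Solving, x = 6.732 × 10^-3 mol, y = 7.637 × 10^-3 mol
mass of NaOH = 6.732 × 10^-3 × 40.00 = 0.2693 g
% NaOH = 0.2693 / 0.7156 × 100 = 37.63 %

37.63 %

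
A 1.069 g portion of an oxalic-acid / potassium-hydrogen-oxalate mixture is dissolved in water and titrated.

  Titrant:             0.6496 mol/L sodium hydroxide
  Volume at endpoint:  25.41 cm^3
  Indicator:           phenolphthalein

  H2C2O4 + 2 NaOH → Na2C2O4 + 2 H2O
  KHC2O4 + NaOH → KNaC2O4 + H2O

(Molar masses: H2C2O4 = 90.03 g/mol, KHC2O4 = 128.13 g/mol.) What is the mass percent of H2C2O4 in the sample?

n(NaOH) = 0.02541 × 0.6496 = 0.01651 mol
Let x = n(H2C2O4), y = n(KHC2O4).
Titrant: 2x + 1y = 0.01651;  mass: 90.03x + 128.13y = 1.069
Solving, x = 6.292 × 10^-3 mol, y = 3.922 × 10^-3 mol
mass of H2C2O4 = 6.292 × 10^-3 × 90.03 = 0.5665 g
% H2C2O4 = 0.5665 / 1.069 × 100 = 52.99 %

52.99 %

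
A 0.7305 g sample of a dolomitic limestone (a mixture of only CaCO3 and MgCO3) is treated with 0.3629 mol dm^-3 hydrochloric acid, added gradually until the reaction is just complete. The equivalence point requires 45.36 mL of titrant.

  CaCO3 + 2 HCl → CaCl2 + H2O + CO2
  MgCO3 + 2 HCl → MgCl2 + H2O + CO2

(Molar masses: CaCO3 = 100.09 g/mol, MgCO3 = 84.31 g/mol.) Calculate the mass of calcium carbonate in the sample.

0.2320 g

n(HCl) = 0.04536 × 0.3629 = 0.01646 mol
Let x = n(CaCO3), y = n(MgCO3).
Titrant: 2x + 2y = 0.01646;  mass: 100.09x + 84.31y = 0.7305
Solving, x = 2.318 × 10^-3 mol, y = 5.912 × 10^-3 mol
mass of CaCO3 = 2.318 × 10^-3 × 100.09 = 0.2320 g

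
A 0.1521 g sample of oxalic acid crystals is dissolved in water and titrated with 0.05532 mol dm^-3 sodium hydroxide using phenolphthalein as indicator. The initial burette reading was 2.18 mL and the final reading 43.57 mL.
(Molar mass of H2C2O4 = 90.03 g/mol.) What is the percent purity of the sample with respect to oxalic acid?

H2C2O4 + 2 NaOH → Na2C2O4 + 2 H2O
n(NaOH) = 0.04139 L × 0.05532 mol/L = 2.290 × 10^-3 mol
From the 1:2 ratio, n(H2C2O4) = 1/2 × 2.290 × 10^-3 = 1.145 × 10^-3 mol
mass of H2C2O4 = 1.145 × 10^-3 × 90.03 g/mol = 0.1031 g
% H2C2O4 = 0.1031 / 0.1521 × 100 = 67.77 %

67.77 %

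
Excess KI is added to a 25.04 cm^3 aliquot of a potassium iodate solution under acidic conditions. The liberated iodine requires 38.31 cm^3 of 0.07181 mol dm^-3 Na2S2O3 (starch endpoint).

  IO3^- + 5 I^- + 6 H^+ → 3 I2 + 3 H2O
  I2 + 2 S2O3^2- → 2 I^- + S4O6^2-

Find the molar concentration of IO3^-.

n(S2O3^2-) = 0.03831 × 0.07181 = 2.751 × 10^-3 mol
n(I2) = n(S2O3^2-)/2 = 1.376 × 10^-3 mol
From the 1:3 ratio, n(IO3^-) in the aliquot = 1/3 × 1.376 × 10^-3 = 4.585 × 10^-4 mol
[IO3^-] = 4.585 × 10^-4 / 0.02504 = 0.01831 mol/L

0.01831 mol/L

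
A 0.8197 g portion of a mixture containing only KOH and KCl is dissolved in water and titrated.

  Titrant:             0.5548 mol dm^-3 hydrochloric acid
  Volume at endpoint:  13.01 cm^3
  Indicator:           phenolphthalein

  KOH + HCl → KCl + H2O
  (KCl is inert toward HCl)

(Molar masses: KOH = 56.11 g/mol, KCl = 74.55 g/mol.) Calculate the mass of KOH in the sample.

0.4050 g

n(HCl) = 0.01301 × 0.5548 = 7.218 × 10^-3 mol
Let x = n(KOH), y = n(KCl).
Titrant: 1x = 7.218 × 10^-3;  mass: 56.11x + 74.55y = 0.8197
Solving, x = 7.218 × 10^-3 mol, y = 5.563 × 10^-3 mol
mass of KOH = 7.218 × 10^-3 × 56.11 = 0.4050 g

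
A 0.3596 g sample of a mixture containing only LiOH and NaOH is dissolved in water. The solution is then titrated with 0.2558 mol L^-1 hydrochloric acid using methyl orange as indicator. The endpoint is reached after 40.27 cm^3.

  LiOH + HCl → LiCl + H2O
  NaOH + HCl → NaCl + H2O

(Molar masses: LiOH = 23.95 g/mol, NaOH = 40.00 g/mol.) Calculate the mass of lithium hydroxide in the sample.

n(HCl) = 0.04027 × 0.2558 = 0.01030 mol
Let x = n(LiOH), y = n(NaOH).
Titrant: 1x + 1y = 0.01030;  mass: 23.95x + 40.00y = 0.3596
Solving, x = 3.267 × 10^-3 mol, y = 7.034 × 10^-3 mol
mass of LiOH = 3.267 × 10^-3 × 23.95 = 0.07826 g

0.07826 g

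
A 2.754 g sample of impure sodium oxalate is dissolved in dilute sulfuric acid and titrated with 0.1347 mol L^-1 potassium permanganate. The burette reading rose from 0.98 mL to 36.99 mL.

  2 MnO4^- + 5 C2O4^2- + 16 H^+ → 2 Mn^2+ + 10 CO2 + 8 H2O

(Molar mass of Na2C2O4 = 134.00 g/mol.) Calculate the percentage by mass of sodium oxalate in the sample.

n(KMnO4) = 0.03601 L × 0.1347 mol/L = 4.851 × 10^-3 mol
From the 5:2 ratio, n(Na2C2O4) = 5/2 × 4.851 × 10^-3 = 0.01213 mol
mass of Na2C2O4 = 0.01213 × 134.00 g/mol = 1.625 g
% Na2C2O4 = 1.625 / 2.754 × 100 = 59.00 %

59.00 %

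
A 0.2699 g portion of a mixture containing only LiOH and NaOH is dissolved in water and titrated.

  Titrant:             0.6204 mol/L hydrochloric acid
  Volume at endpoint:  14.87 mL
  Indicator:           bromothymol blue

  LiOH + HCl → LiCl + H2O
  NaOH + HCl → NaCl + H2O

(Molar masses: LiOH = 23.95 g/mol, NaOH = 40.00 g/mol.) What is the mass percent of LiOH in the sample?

n(HCl) = 0.01487 × 0.6204 = 9.225 × 10^-3 mol
Let x = n(LiOH), y = n(NaOH).
Titrant: 1x + 1y = 9.225 × 10^-3;  mass: 23.95x + 40.00y = 0.2699
Solving, x = 6.175 × 10^-3 mol, y = 3.050 × 10^-3 mol
mass of LiOH = 6.175 × 10^-3 × 23.95 = 0.1479 g
% LiOH = 0.1479 / 0.2699 × 100 = 54.80 %

54.80 %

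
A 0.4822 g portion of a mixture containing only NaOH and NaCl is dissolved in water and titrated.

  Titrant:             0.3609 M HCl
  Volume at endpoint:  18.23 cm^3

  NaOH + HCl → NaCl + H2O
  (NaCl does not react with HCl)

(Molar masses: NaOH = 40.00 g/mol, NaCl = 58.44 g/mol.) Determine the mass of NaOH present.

n(HCl) = 0.01823 × 0.3609 = 6.579 × 10^-3 mol
Let x = n(NaOH), y = n(NaCl).
Titrant: 1x = 6.579 × 10^-3;  mass: 40.00x + 58.44y = 0.4822
Solving, x = 6.579 × 10^-3 mol, y = 3.748 × 10^-3 mol
mass of NaOH = 6.579 × 10^-3 × 40.00 = 0.2632 g

0.2632 g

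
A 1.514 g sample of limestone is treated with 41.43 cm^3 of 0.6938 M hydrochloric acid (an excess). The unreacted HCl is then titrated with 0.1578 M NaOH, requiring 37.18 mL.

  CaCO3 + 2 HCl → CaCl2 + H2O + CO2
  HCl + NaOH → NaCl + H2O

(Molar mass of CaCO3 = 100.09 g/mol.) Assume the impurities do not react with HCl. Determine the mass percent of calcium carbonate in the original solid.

n(HCl) added = 0.04143 × 0.6938 = 0.02874 mol
n(NaOH) used in back-titration = 0.03718 × 0.1578 = 5.867 × 10^-3 mol
n(HCl) left over = 5.867 × 10^-3 mol (1:1 ratio)
n(HCl) consumed by analyte = 0.02874 − 5.867 × 10^-3 = 0.02288 mol
From the 1:2 ratio, n(CaCO3) = 1/2 × 0.02288 = 0.01144 mol
mass of CaCO3 = 0.01144 × 100.09 = 1.145 g
% CaCO3 = 1.145 / 1.514 × 100 = 75.62 %

75.62 %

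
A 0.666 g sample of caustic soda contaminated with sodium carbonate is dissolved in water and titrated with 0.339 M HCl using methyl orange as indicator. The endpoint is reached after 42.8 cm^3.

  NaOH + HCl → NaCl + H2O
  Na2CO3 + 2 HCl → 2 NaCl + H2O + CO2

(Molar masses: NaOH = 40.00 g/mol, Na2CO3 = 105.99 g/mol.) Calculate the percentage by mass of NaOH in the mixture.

n(HCl) = 0.0428 × 0.339 = 0.0145 mol
Let x = n(NaOH), y = n(Na2CO3).
Titrant: 1x + 2y = 0.0145;  mass: 40.00x + 105.99y = 0.666
Solving, x = 7.92 × 10^-3 mol, y = 3.29 × 10^-3 mol
mass of NaOH = 7.92 × 10^-3 × 40.00 = 0.317 g
% NaOH = 0.317 / 0.666 × 100 = 47.6 %

47.6 %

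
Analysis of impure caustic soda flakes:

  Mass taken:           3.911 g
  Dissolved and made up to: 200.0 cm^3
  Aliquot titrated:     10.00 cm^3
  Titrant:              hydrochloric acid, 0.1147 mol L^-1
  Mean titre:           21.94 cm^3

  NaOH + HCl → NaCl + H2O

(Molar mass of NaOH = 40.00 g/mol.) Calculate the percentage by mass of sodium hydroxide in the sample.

n(HCl) per titration = 0.02194 × 0.1147 = 2.517 × 10^-3 mol
n(NaOH) in each aliquot = 2.517 × 10^-3 mol (1:1 ratio)
n(NaOH) in the whole flask = 2.517 × 10^-3 × 200.0/10.00 = 0.05033 mol
mass of NaOH = 0.05033 × 40.00 = 2.013 g
% NaOH = 2.013 / 3.911 × 100 = 51.48 %

51.48 %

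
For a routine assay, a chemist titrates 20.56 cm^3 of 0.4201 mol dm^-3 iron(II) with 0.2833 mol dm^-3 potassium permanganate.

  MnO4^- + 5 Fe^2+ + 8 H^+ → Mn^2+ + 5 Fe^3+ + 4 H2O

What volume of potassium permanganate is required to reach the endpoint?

n(Fe2+) = 0.02056 L × 0.4201 mol/L = 8.637 × 10^-3 mol
From the 1:5 stoichiometry, n(KMnO4) = 1/5 × 8.637 × 10^-3 = 1.727 × 10^-3 mol
V(KMnO4) = 1.727 × 10^-3 mol / 0.2833 mol/L = 0.006098 L = 6.098 mL

6.098 mL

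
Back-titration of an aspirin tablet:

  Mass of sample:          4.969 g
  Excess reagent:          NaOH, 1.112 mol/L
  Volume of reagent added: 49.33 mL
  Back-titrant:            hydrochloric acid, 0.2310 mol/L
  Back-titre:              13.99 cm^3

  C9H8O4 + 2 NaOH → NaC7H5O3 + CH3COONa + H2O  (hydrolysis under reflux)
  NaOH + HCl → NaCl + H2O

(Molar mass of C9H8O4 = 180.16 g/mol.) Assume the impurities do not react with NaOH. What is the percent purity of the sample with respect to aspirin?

n(NaOH) added = 0.04933 × 1.112 = 0.05485 mol
n(HCl) used in back-titration = 0.01399 × 0.2310 = 3.232 × 10^-3 mol
n(NaOH) left over = 3.232 × 10^-3 mol (1:1 ratio)
n(NaOH) consumed by analyte = 0.05485 − 3.232 × 10^-3 = 0.05162 mol
From the 1:2 ratio, n(C9H8O4) = 1/2 × 0.05162 = 0.02581 mol
mass of C9H8O4 = 0.02581 × 180.16 = 4.650 g
% C9H8O4 = 4.650 / 4.969 × 100 = 93.58 %

93.58 %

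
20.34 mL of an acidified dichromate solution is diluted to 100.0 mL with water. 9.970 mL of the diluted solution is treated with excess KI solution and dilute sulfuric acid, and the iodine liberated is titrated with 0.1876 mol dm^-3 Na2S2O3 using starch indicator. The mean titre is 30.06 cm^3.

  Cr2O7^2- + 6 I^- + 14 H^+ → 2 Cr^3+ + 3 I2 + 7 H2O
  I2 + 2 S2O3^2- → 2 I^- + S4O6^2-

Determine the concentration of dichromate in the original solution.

n(S2O3^2-) = 0.03006 × 0.1876 = 5.639 × 10^-3 mol
n(I2) = n(S2O3^2-)/2 = 2.820 × 10^-3 mol
From the 1:3 ratio, n(Cr2O7^2-) in the aliquot = 1/3 × 2.820 × 10^-3 = 9.399 × 10^-4 mol
[Cr2O7^2-]_dilute = 9.399 × 10^-4 / 0.009970 = 0.09427 mol/L
[Cr2O7^2-]_original = 0.09427 × 100.0/20.34 = 0.4635 mol/L

0.4635 mol/L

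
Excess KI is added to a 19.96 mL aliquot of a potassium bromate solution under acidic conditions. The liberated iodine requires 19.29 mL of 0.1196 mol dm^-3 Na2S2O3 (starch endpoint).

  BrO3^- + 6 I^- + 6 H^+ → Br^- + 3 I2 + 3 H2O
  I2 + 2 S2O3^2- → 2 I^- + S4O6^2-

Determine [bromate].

n(S2O3^2-) = 0.01929 × 0.1196 = 2.307 × 10^-3 mol
n(I2) = n(S2O3^2-)/2 = 1.154 × 10^-3 mol
From the 1:3 ratio, n(BrO3^-) in the aliquot = 1/3 × 1.154 × 10^-3 = 3.845 × 10^-4 mol
[BrO3^-] = 3.845 × 10^-4 / 0.01996 = 0.01926 mol/L

0.01926 mol/L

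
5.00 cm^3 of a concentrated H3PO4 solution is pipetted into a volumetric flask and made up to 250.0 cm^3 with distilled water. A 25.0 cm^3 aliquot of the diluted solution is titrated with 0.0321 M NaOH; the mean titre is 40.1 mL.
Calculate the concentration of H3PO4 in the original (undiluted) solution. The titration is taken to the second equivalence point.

H3PO4 + 2 NaOH → Na2HPO4 + 2 H2O
n(NaOH) = 0.0401 × 0.0321 = 1.29 × 10^-3 mol
From the 1:2 ratio, n(H3PO4) in the aliquot = 1/2 × 1.29 × 10^-3 = 6.44 × 10^-4 mol
[H3PO4]_dilute = 6.44 × 10^-4 / 0.0250 = 0.0257 mol/L
Dilution factor = 250.0 / 5.00 = 50.00
[H3PO4]_stock = 0.0257 × 50.00 = 1.29 mol/L

1.29 M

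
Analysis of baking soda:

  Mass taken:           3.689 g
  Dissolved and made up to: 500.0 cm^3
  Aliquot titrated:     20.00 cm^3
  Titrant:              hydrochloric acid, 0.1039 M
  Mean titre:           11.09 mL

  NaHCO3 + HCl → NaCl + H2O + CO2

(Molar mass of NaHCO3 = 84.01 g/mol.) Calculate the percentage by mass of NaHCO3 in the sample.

n(HCl) per titration = 0.01109 × 0.1039 = 1.152 × 10^-3 mol
n(NaHCO3) in each aliquot = 1.152 × 10^-3 mol (1:1 ratio)
n(NaHCO3) in the whole flask = 1.152 × 10^-3 × 500.0/20.00 = 0.02881 mol
mass of NaHCO3 = 0.02881 × 84.01 = 2.420 g
% NaHCO3 = 2.420 / 3.689 × 100 = 65.60 %

65.60 %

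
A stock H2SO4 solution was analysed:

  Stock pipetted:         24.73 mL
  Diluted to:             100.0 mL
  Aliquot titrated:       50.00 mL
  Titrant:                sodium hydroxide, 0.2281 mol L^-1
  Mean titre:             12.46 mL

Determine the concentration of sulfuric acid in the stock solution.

0.1149 mol/L

H2SO4 + 2 NaOH → Na2SO4 + 2 H2O
n(NaOH) = 0.01246 × 0.2281 = 2.842 × 10^-3 mol
From the 1:2 ratio, n(H2SO4) in the aliquot = 1/2 × 2.842 × 10^-3 = 1.421 × 10^-3 mol
[H2SO4]_dilute = 1.421 × 10^-3 / 0.05000 = 0.02842 mol/L
Dilution factor = 100.0 / 24.73 = 4.044
[H2SO4]_stock = 0.02842 × 4.044 = 0.1149 mol/L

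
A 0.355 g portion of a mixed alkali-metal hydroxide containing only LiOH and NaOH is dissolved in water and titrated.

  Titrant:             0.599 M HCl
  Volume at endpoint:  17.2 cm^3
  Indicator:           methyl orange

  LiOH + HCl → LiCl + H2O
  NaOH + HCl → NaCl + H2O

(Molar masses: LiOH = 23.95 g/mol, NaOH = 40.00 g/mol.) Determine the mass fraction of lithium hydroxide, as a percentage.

n(HCl) = 0.0172 × 0.599 = 0.0103 mol
Let x = n(LiOH), y = n(NaOH).
Titrant: 1x + 1y = 0.0103;  mass: 23.95x + 40.00y = 0.355
Solving, x = 3.56 × 10^-3 mol, y = 6.74 × 10^-3 mol
mass of LiOH = 3.56 × 10^-3 × 23.95 = 0.0852 g
% LiOH = 0.0852 / 0.355 × 100 = 24.0 %

24.0 %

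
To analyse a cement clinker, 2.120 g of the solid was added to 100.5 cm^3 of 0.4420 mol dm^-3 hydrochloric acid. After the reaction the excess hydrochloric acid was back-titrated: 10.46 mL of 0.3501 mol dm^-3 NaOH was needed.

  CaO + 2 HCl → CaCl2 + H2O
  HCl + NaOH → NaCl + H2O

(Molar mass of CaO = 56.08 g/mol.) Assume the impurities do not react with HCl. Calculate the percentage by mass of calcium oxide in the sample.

n(HCl) added = 0.1005 × 0.4420 = 0.04442 mol
n(NaOH) used in back-titration = 0.01046 × 0.3501 = 3.662 × 10^-3 mol
n(HCl) left over = 3.662 × 10^-3 mol (1:1 ratio)
n(HCl) consumed by analyte = 0.04442 − 3.662 × 10^-3 = 0.04076 mol
From the 1:2 ratio, n(CaO) = 1/2 × 0.04076 = 0.02038 mol
mass of CaO = 0.02038 × 56.08 = 1.143 g
% CaO = 1.143 / 2.120 × 100 = 53.91 %

53.91 %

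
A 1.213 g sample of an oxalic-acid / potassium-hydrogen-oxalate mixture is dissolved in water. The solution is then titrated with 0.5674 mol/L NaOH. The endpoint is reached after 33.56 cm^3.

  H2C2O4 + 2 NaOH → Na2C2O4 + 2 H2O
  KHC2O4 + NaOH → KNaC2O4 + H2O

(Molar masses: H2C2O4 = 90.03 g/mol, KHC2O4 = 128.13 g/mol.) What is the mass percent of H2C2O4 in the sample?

n(NaOH) = 0.03356 × 0.5674 = 0.01904 mol
Let x = n(H2C2O4), y = n(KHC2O4).
Titrant: 2x + 1y = 0.01904;  mass: 90.03x + 128.13y = 1.213
Solving, x = 7.380 × 10^-3 mol, y = 4.281 × 10^-3 mol
mass of H2C2O4 = 7.380 × 10^-3 × 90.03 = 0.6645 g
% H2C2O4 = 0.6645 / 1.213 × 100 = 54.78 %

54.78 %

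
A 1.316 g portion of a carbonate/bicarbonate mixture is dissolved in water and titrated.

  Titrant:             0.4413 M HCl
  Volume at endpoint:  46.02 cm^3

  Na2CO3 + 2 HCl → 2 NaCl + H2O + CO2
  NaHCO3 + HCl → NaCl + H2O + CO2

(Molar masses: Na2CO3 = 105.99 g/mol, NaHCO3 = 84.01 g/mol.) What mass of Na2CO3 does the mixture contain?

0.6666 g

n(HCl) = 0.04602 × 0.4413 = 0.02031 mol
Let x = n(Na2CO3), y = n(NaHCO3).
Titrant: 2x + 1y = 0.02031;  mass: 105.99x + 84.01y = 1.316
Solving, x = 6.289 × 10^-3 mol, y = 7.730 × 10^-3 mol
mass of Na2CO3 = 6.289 × 10^-3 × 105.99 = 0.6666 g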